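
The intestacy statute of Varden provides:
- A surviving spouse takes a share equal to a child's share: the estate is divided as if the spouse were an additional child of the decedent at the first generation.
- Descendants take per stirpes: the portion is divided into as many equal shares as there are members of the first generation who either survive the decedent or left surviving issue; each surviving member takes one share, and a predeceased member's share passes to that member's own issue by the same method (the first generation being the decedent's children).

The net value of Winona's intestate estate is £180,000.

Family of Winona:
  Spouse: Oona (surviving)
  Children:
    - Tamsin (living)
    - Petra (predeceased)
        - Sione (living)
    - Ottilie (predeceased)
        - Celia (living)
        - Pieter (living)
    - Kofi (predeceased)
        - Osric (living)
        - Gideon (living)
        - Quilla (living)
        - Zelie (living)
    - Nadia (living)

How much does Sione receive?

The spouse counts as an additional share at the children's level, so there are 6 primary shares of £30,000. Oona takes one such share (£30,000).
The children's combined portion (£150,000) is divided into 5 shares of £30,000: Tamsin and Nadia each take £30,000; Petra's £30,000 share passes to Petra's issue; Ottilie's £30,000 share passes to Ottilie's issue; Kofi's £30,000 share passes to Kofi's issue.
Petra's share (£30,000) passes entirely to Sione.
Ottilie's share (£30,000) is divided into 2 shares of £15,000: Celia and Pieter each take £15,000.
Kofi's share (£30,000) is divided into 4 shares of £7,500: Osric, Gideon, Quilla, and Zelie each take £7,500.

Sione receives £30,000.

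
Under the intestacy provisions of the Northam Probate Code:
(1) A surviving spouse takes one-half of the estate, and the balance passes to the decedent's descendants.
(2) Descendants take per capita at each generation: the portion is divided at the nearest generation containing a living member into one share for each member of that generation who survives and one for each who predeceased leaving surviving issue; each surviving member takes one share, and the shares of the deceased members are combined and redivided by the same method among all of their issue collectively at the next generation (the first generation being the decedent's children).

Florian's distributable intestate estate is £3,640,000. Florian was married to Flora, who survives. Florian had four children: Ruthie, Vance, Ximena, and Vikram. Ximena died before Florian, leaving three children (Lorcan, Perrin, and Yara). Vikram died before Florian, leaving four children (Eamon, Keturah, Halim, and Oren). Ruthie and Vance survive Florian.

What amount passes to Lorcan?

Flora takes one-half of £3,640,000 = £1,820,000. The remaining £1,820,000 passes to the descendants.
The descendants' portion (£1,820,000) is divided at the children's generation into 4 shares of £455,000. Ruthie and Vance each take £455,000. The 2 shares of the deceased (Ximena and Vikram) are combined into a pool of £910,000.
That pool (£910,000) is divided at the grandchildren's generation equally among Lorcan, Perrin, Yara, Eamon, Keturah, Halim, and Oren: £130,000 each.

Lorcan receives £130,000.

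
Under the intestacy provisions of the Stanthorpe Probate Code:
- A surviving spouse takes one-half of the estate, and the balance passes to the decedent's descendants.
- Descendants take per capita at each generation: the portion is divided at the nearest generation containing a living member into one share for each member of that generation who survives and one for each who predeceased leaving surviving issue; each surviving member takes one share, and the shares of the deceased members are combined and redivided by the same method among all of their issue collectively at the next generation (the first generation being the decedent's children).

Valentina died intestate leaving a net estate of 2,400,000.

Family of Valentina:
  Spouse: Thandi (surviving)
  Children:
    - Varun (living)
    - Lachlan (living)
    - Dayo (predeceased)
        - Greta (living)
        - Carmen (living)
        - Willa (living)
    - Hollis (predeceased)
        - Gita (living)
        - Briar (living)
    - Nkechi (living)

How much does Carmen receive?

Thandi takes one-half of 2,400,000 = 1,200,000. The remaining 1,200,000 passes to the descendants.
The descendants' portion (1,200,000) is divided at the children's generation into 5 shares of 240,000. Varun, Lachlan, and Nkechi each take 240,000. The 2 shares of the deceased (Dayo and Hollis) are combined into a pool of 480,000.
That pool (480,000) is divided at the grandchildren's generation equally among Greta, Carmen, Willa, Gita, and Briar: 96,000 each.

Carmen receives 96,000.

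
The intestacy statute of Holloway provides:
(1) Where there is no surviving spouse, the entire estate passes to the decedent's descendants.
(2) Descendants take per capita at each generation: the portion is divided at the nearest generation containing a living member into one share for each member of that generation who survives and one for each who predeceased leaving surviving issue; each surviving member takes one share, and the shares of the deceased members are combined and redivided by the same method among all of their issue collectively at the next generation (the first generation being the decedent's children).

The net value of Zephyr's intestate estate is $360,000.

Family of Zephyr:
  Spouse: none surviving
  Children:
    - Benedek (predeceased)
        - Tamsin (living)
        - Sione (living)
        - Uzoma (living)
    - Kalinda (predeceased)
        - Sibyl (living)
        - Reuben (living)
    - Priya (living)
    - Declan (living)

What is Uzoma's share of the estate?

The entire $360,000 passes to the descendants.
That amount ($360,000) is divided at the children's generation into 4 shares of $90,000. Priya and Declan each take $90,000. The 2 shares of the deceased (Benedek and Kalinda) are combined into a pool of $180,000.
That pool ($180,000) is divided at the grandchildren's generation equally among Tamsin, Sione, Uzoma, Sibyl, and Reuben: $36,000 each.

Uzoma receives $36,000.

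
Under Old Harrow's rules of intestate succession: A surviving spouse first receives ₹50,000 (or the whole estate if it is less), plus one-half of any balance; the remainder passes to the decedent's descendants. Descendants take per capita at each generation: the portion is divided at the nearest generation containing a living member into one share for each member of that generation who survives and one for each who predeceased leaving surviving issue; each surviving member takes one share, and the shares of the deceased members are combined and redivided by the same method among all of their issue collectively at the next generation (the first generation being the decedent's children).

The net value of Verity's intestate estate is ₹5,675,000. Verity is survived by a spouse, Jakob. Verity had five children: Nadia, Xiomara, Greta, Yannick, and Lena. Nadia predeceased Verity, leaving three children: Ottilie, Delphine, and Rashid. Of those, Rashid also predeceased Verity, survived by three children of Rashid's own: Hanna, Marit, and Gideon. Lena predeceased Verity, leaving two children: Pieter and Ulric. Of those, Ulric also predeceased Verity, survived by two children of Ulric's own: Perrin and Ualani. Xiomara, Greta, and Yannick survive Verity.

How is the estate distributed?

Jakob: ₹2,862,500; Ottilie: ₹225,000; Delphine: ₹225,000; Hanna: ₹90,000; Marit: ₹90,000; Gideon: ₹90,000; Xiomara: ₹562,500; Greta: ₹562,500; Yannick: ₹562,500; Pieter: ₹225,000; Perrin: ₹90,000; Ualani: ₹90,000

Jakob first takes ₹50,000, leaving a balance of ₹5,625,000. Jakob then takes one-half of the balance (₹2,812,500), for a total of ₹2,862,500. The remaining ₹2,812,500 passes to the descendants.
The descendants' portion (₹2,812,500) is divided at the children's generation into 5 shares of ₹562,500. Xiomara, Greta, and Yannick each take ₹562,500. The 2 shares of the deceased (Nadia and Lena) are combined into a pool of ₹1,125,000.
That pool (₹1,125,000) is divided at the grandchildren's generation into 5 shares of ₹225,000. Ottilie, Delphine, and Pieter each take ₹225,000. The 2 shares of the deceased (Rashid and Ulric) are combined into a pool of ₹450,000.
That pool (₹450,000) is divided at the great-grandchildren's generation equally among Hanna, Marit, Gideon, Perrin, and Ualani: ₹90,000 each.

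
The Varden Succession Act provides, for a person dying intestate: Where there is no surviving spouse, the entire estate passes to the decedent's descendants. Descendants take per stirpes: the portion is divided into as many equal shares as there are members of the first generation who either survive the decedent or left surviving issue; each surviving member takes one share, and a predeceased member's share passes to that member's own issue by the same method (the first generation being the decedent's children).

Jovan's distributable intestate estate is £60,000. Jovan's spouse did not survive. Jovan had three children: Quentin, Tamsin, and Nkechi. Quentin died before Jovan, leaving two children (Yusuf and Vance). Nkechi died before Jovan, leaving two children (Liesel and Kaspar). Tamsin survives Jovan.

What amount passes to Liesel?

Liesel receives £10,000.

The entire £60,000 passes to the descendants.
That amount (£60,000) is divided into 3 shares of £20,000: Tamsin takes £20,000; Quentin's £20,000 share passes to Quentin's issue; Nkechi's £20,000 share passes to Nkechi's issue.
Quentin's share (£20,000) is divided into 2 shares of £10,000: Yusuf and Vance each take £10,000.
Nkechi's share (£20,000) is divided into 2 shares of £10,000: Liesel and Kaspar each take £10,000.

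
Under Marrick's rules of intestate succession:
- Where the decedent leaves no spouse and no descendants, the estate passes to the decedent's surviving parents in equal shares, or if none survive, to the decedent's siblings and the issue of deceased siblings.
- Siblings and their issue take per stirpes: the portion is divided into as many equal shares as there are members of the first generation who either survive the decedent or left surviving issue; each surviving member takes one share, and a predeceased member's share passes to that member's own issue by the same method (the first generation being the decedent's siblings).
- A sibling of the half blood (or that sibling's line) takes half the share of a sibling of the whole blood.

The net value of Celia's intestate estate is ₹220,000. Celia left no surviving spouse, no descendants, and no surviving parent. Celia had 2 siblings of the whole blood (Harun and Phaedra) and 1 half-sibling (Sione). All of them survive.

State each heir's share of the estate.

The entire ₹220,000 passes to the siblings and their issue.
Counting each half-blood sibling's line as half a unit, there are 5/2 units in ₹220,000, so one unit is ₹88,000. Whole-blood lines (Harun and Phaedra) take ₹88,000 each; half-blood lines (Sione) take ₹44,000 each.

Sione: ₹44,000; Harun: ₹88,000; Phaedra: ₹88,000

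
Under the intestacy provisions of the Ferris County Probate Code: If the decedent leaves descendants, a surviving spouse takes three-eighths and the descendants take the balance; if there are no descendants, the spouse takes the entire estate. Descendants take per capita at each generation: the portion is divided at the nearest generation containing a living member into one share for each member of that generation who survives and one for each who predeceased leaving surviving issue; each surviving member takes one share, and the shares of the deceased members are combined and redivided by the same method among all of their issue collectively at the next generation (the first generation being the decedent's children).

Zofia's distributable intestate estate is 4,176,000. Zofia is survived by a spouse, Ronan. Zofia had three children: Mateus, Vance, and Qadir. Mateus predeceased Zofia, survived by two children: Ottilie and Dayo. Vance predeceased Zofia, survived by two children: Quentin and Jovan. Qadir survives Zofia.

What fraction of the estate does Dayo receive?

Dayo receives 5/48 of the estate.

Ronan takes three-eighths of 4,176,000 = 1,566,000. The remaining 2,610,000 passes to the descendants.
The descendants' portion (2,610,000) is divided at the children's generation into 3 shares of 870,000. Qadir takes 870,000. The 2 shares of the deceased (Mateus and Vance) are combined into a pool of 1,740,000.
That pool (1,740,000) is divided at the grandchildren's generation equally among Ottilie, Dayo, Quentin, and Jovan: 435,000 each.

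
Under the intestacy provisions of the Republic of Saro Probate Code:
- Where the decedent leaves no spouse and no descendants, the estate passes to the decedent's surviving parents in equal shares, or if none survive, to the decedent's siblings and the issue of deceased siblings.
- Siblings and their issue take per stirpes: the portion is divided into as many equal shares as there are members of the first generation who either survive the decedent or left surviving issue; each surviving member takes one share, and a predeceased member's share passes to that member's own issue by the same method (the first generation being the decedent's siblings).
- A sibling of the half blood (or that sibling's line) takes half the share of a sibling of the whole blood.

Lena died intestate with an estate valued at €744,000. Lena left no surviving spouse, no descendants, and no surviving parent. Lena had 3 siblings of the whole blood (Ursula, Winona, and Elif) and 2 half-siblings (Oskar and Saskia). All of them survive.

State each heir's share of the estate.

The entire €744,000 passes to the siblings and their issue.
Counting each half-blood sibling's line as half a unit, there are 4 units in €744,000, so one unit is €186,000. Whole-blood lines (Ursula, Winona, and Elif) take €186,000 each; half-blood lines (Oskar and Saskia) take €93,000 each.

Ursula: €186,000; Oskar: €93,000; Winona: €186,000; Elif: €186,000; Saskia: €93,000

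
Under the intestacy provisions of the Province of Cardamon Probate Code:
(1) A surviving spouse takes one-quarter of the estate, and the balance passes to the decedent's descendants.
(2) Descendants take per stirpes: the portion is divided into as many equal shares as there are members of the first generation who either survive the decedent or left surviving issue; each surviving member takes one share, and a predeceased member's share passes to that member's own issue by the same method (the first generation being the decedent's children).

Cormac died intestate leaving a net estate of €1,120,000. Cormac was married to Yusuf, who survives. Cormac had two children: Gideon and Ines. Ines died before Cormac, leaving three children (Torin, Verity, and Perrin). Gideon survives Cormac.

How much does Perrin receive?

Yusuf takes one-quarter of €1,120,000 = €280,000. The remaining €840,000 passes to the descendants.
The descendants' portion (€840,000) is divided into 2 shares of €420,000: Gideon takes €420,000; Ines's €420,000 share passes to Ines's issue.
Ines's share (€420,000) is divided into 3 shares of €140,000: Torin, Verity, and Perrin each take €140,000.

Perrin receives €140,000.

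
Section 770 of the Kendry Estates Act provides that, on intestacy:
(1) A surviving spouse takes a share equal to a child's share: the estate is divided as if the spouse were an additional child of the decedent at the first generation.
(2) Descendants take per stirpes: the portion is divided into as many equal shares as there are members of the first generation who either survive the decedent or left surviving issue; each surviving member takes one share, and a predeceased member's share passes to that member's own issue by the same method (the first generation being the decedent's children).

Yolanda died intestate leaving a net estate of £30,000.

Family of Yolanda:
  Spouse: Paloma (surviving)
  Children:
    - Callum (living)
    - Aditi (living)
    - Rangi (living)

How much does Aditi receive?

Aditi receives £7,500.

The spouse counts as an additional share at the children's level, so there are 4 primary shares of £7,500. Paloma takes one such share (£7,500).
The children's combined portion (£22,500) is divided into 3 shares of £7,500: Callum, Aditi, and Rangi each take £7,500.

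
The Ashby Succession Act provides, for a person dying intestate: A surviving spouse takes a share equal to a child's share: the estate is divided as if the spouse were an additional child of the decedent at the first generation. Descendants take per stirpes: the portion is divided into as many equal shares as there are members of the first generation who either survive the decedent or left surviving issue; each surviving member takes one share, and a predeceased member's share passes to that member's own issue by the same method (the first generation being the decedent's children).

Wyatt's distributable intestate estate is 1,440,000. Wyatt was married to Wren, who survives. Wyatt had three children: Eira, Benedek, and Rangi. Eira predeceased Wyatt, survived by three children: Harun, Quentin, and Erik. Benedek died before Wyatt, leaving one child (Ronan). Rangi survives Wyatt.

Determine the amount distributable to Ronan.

The spouse counts as an additional share at the children's level, so there are 4 primary shares of 360,000. Wren takes one such share (360,000).
The children's combined portion (1,080,000) is divided into 3 shares of 360,000: Rangi takes 360,000; Eira's 360,000 share passes to Eira's issue; Benedek's 360,000 share passes to Benedek's issue.
Eira's share (360,000) is divided into 3 shares of 120,000: Harun, Quentin, and Erik each take 120,000.
Benedek's share (360,000) passes entirely to Ronan.

Ronan receives 360,000.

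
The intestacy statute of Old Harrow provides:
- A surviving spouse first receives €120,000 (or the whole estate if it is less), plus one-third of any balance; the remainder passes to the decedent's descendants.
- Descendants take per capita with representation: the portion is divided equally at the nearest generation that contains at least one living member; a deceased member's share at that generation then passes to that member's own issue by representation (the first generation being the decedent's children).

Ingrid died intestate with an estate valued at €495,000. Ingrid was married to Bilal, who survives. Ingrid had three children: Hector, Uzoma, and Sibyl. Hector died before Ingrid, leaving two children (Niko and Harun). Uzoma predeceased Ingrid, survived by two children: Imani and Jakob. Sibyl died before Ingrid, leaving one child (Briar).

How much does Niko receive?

Niko receives €50,000.

Bilal first takes €120,000, leaving a balance of €375,000. Bilal then takes one-third of the balance (€125,000), for a total of €245,000. The remaining €250,000 passes to the descendants.
No child survives, so the initial division is made at the grandchildren's generation.
The descendants' portion (€250,000) is divided into 5 shares of €50,000: Niko, Harun, Imani, Jakob, and Briar each take €50,000.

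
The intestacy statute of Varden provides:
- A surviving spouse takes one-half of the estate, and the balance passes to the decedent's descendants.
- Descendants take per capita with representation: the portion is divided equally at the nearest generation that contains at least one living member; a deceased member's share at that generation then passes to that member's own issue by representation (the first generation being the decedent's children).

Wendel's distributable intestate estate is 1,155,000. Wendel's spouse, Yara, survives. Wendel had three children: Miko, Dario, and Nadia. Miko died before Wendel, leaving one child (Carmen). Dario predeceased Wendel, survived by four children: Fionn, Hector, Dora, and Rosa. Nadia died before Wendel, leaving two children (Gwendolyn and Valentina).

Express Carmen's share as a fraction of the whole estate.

Yara takes one-half of 1,155,000 = 577,500. The remaining 577,500 passes to the descendants.
No child survives, so the initial division is made at the grandchildren's generation.
The descendants' portion (577,500) is divided into 7 shares of 82,500: Carmen, Fionn, Hector, Dora, Rosa, Gwendolyn, and Valentina each take 82,500.

Carmen receives 1/14 of the estate.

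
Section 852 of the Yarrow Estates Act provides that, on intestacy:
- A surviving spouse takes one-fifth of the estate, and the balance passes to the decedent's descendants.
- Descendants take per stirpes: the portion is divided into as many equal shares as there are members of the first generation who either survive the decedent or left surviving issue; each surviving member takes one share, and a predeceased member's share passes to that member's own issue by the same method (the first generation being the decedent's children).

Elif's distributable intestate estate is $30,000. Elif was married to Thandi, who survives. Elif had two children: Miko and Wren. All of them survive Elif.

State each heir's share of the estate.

Thandi takes one-fifth of $30,000 = $6,000. The remaining $24,000 passes to the descendants.
The descendants' portion ($24,000) is divided into 2 shares of $12,000: Miko and Wren each take $12,000.

Thandi: $6,000; Miko: $12,000; Wren: $12,000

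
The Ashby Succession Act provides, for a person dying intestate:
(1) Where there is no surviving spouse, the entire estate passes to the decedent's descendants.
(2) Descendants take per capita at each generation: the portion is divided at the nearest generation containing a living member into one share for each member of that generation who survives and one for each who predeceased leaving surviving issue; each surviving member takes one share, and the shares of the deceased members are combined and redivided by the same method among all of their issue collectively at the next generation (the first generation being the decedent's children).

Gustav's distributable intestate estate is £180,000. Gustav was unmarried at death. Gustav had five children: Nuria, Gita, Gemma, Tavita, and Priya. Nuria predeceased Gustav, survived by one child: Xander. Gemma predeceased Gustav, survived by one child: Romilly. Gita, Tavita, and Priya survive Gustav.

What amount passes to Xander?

The entire £180,000 passes to the descendants.
That amount (£180,000) is divided at the children's generation into 5 shares of £36,000. Gita, Tavita, and Priya each take £36,000. The 2 shares of the deceased (Nuria and Gemma) are combined into a pool of £72,000.
That pool (£72,000) is divided at the grandchildren's generation equally among Xander and Romilly: £36,000 each.

Xander receives £36,000.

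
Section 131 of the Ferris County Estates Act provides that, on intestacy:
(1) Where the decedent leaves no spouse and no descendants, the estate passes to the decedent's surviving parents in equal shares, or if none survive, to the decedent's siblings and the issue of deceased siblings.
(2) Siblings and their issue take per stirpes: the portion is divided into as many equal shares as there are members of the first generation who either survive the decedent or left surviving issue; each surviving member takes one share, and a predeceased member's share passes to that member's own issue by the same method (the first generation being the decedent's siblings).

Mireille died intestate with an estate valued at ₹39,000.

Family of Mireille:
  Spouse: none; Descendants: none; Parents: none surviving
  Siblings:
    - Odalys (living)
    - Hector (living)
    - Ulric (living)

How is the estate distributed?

The entire ₹39,000 passes to the siblings and their issue.
That amount (₹39,000) is divided into 3 shares of ₹13,000: Odalys, Hector, and Ulric each take ₹13,000.

Odalys: ₹13,000; Hector: ₹13,000; Ulric: ₹13,000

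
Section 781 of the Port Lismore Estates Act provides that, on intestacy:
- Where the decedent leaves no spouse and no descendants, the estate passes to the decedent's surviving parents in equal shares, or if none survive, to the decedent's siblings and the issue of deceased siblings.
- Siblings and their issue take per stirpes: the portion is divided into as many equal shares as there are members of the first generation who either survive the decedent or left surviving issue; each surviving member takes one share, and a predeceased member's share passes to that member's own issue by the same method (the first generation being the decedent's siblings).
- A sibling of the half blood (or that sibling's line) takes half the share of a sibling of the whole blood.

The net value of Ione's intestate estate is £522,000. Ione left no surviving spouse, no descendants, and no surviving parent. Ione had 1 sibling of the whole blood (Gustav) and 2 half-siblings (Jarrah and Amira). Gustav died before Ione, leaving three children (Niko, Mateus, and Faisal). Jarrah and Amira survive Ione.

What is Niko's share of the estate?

The entire £522,000 passes to the siblings and their issue.
Counting each half-blood sibling's line as half a unit, there are 2 units in £522,000, so one unit is £261,000. Whole-blood lines (Gustav) take £261,000 each; half-blood lines (Jarrah and Amira) take £130,500 each.
Gustav's share (£261,000) is divided into 3 shares of £87,000: Niko, Mateus, and Faisal each take £87,000.

Niko receives £87,000.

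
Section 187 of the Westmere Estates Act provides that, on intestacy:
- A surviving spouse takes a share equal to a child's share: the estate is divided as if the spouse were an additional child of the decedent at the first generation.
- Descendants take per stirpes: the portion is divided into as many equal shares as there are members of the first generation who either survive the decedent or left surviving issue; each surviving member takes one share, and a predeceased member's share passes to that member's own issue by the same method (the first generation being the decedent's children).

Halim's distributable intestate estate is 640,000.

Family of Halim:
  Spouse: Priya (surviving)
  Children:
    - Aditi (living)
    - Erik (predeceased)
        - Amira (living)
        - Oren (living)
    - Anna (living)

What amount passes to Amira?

The spouse counts as an additional share at the children's level, so there are 4 primary shares of 160,000. Priya takes one such share (160,000).
The children's combined portion (480,000) is divided into 3 shares of 160,000: Aditi and Anna each take 160,000; Erik's 160,000 share passes to Erik's issue.
Erik's share (160,000) is divided into 2 shares of 80,000: Amira and Oren each take 80,000.

Amira receives 80,000.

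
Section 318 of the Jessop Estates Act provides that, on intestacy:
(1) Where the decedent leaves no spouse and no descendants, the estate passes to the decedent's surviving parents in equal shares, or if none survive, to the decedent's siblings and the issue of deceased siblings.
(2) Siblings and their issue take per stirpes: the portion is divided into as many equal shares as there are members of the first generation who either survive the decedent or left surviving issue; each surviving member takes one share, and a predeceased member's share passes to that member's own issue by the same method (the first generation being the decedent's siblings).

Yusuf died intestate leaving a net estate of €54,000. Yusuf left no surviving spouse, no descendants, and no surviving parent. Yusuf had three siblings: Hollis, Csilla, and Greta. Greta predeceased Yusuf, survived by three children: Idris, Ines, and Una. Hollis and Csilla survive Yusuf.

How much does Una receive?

The entire €54,000 passes to the siblings and their issue.
That amount (€54,000) is divided into 3 shares of €18,000: Hollis and Csilla each take €18,000; Greta's €18,000 share passes to Greta's issue.
Greta's share (€18,000) is divided into 3 shares of €6,000: Idris, Ines, and Una each take €6,000.

Una receives €6,000.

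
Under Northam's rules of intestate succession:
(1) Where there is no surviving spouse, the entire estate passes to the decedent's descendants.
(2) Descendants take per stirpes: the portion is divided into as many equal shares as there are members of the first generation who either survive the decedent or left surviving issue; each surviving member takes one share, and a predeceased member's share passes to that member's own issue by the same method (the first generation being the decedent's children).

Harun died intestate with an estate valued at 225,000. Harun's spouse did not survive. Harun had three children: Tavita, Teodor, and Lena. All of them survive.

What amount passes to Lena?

The entire 225,000 passes to the descendants.
That amount (225,000) is divided into 3 shares of 75,000: Tavita, Teodor, and Lena each take 75,000.

Lena receives 75,000.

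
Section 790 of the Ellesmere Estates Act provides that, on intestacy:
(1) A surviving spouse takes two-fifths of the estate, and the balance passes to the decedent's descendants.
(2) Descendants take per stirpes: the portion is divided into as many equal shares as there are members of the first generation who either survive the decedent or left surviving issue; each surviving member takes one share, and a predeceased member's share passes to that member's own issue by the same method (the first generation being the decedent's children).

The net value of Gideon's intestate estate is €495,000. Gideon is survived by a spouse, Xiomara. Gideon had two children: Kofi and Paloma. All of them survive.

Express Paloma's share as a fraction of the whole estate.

Xiomara takes two-fifths of €495,000 = €198,000. The remaining €297,000 passes to the descendants.
The descendants' portion (€297,000) is divided into 2 shares of €148,500: Kofi and Paloma each take €148,500.

Paloma receives 3/10 of the estate.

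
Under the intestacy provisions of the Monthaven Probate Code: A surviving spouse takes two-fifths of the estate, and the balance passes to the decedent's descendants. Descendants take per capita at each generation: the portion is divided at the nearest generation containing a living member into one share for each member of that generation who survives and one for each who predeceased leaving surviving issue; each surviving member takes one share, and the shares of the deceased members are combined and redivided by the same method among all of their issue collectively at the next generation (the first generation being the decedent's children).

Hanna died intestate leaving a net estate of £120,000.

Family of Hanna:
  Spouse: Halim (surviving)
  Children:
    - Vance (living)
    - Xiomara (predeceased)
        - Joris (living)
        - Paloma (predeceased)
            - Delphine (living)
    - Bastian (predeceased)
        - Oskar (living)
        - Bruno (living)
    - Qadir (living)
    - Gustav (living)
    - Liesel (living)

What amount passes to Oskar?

Oskar receives £6,000.

Halim takes two-fifths of £120,000 = £48,000. The remaining £72,000 passes to the descendants.
The descendants' portion (£72,000) is divided at the children's generation into 6 shares of £12,000. Vance, Qadir, Gustav, and Liesel each take £12,000. The 2 shares of the deceased (Xiomara and Bastian) are combined into a pool of £24,000.
That pool (£24,000) is divided at the grandchildren's generation into 4 shares of £6,000. Joris, Oskar, and Bruno each take £6,000. The remaining share for the deceased Paloma (£6,000) is carried to the next generation.
That pool (£6,000) passes entirely to Delphine, the sole taker at the great-grandchildren's generation.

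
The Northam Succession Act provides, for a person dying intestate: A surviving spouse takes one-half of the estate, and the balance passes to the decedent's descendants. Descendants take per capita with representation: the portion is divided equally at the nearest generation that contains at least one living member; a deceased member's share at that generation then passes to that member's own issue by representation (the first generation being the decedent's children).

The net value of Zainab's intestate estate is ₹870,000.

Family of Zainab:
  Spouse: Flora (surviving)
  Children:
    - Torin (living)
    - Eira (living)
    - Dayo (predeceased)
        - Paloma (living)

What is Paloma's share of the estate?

Paloma receives ₹145,000.

Flora takes one-half of ₹870,000 = ₹435,000. The remaining ₹435,000 passes to the descendants.
The descendants' portion (₹435,000) is divided into 3 shares of ₹145,000: Torin and Eira each take ₹145,000; Dayo's ₹145,000 share passes to Dayo's issue.
Dayo's share (₹145,000) passes entirely to Paloma.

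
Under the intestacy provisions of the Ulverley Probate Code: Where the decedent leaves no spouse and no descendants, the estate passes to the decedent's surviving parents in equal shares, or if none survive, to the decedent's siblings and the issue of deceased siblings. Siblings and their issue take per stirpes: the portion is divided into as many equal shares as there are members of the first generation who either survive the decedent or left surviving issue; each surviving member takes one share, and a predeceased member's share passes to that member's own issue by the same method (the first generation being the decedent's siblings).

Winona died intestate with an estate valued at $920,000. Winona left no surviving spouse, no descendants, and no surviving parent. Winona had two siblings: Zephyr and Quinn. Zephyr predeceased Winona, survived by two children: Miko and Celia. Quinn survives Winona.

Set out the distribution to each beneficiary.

Miko: $230,000; Celia: $230,000; Quinn: $460,000

The entire $920,000 passes to the siblings and their issue.
That amount ($920,000) is divided into 2 shares of $460,000: Quinn takes $460,000; Zephyr's $460,000 share passes to Zephyr's issue.
Zephyr's share ($460,000) is divided into 2 shares of $230,000: Miko and Celia each take $230,000.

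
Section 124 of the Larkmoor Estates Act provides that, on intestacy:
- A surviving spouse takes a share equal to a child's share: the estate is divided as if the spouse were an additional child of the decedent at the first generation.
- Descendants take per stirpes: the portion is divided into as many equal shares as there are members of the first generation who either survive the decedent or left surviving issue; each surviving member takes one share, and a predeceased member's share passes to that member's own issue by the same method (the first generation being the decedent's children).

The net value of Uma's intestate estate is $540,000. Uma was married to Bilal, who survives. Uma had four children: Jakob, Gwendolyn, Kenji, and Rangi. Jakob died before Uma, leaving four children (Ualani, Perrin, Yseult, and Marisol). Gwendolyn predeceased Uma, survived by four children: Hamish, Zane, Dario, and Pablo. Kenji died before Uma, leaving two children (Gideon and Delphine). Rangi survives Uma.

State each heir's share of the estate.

Bilal: $108,000; Ualani: $27,000; Perrin: $27,000; Yseult: $27,000; Marisol: $27,000; Hamish: $27,000; Zane: $27,000; Dario: $27,000; Pablo: $27,000; Gideon: $54,000; Delphine: $54,000; Rangi: $108,000

The spouse counts as an additional share at the children's level, so there are 5 primary shares of $108,000. Bilal takes one such share ($108,000).
The children's combined portion ($432,000) is divided into 4 shares of $108,000: Rangi takes $108,000; Jakob's $108,000 share passes to Jakob's issue; Gwendolyn's $108,000 share passes to Gwendolyn's issue; Kenji's $108,000 share passes to Kenji's issue.
Jakob's share ($108,000) is divided into 4 shares of $27,000: Ualani, Perrin, Yseult, and Marisol each take $27,000.
Gwendolyn's share ($108,000) is divided into 4 shares of $27,000: Hamish, Zane, Dario, and Pablo each take $27,000.
Kenji's share ($108,000) is divided into 2 shares of $54,000: Gideon and Delphine each take $54,000.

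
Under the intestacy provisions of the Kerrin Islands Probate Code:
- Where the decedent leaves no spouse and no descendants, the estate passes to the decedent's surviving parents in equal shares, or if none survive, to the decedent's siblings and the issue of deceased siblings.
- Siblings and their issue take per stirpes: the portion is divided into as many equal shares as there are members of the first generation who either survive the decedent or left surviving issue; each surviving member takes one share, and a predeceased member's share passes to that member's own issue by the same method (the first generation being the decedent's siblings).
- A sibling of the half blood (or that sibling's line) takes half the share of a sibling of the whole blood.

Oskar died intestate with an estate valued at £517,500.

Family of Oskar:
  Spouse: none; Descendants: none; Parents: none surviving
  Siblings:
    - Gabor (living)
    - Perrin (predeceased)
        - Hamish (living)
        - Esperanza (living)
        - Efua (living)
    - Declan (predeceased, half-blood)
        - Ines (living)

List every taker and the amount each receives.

Gabor: £207,000; Hamish: £69,000; Esperanza: £69,000; Efua: £69,000; Ines: £103,500

The entire £517,500 passes to the siblings and their issue.
Counting each half-blood sibling's line as half a unit, there are 5/2 units in £517,500, so one unit is £207,000. Whole-blood lines (Gabor and Perrin) take £207,000 each; half-blood lines (Declan) take £103,500 each.
Perrin's share (£207,000) is divided into 3 shares of £69,000: Hamish, Esperanza, and Efua each take £69,000.
Declan's share (£103,500) passes entirely to Ines.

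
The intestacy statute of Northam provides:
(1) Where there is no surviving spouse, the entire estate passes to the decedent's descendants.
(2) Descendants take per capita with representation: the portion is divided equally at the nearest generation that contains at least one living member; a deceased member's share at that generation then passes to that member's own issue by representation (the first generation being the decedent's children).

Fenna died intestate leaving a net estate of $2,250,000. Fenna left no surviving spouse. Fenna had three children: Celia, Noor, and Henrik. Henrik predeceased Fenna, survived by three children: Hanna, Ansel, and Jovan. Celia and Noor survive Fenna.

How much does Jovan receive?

The entire $2,250,000 passes to the descendants.
That amount ($2,250,000) is divided into 3 shares of $750,000: Celia and Noor each take $750,000; Henrik's $750,000 share passes to Henrik's issue.
Henrik's share ($750,000) is divided into 3 shares of $250,000: Hanna, Ansel, and Jovan each take $250,000.

Jovan receives $250,000.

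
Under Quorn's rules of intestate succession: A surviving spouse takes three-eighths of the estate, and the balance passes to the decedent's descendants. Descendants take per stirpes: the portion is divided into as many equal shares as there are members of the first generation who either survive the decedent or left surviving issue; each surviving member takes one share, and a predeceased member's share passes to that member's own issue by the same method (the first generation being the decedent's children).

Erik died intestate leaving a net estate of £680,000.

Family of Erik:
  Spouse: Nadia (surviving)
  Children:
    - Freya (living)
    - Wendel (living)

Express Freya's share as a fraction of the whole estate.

Nadia takes three-eighths of £680,000 = £255,000. The remaining £425,000 passes to the descendants.
The descendants' portion (£425,000) is divided into 2 shares of £212,500: Freya and Wendel each take £212,500.

Freya receives 5/16 of the estate.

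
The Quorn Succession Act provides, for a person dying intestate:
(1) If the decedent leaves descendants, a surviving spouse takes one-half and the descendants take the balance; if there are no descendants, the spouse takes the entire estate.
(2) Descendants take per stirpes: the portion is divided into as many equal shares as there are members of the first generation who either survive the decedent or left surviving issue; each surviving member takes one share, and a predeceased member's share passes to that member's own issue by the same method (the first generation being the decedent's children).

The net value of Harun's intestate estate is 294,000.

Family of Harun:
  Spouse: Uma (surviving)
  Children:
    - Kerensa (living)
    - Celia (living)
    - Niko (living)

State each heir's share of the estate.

Uma: 147,000; Kerensa: 49,000; Celia: 49,000; Niko: 49,000

Uma takes one-half of 294,000 = 147,000. The remaining 147,000 passes to the descendants.
The descendants' portion (147,000) is divided into 3 shares of 49,000: Kerensa, Celia, and Niko each take 49,000.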